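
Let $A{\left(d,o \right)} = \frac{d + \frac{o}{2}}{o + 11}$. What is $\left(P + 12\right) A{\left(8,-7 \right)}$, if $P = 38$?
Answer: $\frac{225}{4} \approx 56.25$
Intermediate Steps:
$A{\left(d,o \right)} = \frac{d + \frac{o}{2}}{11 + o}$ ($A{\left(d,o \right)} = \frac{d + o \frac{1}{2}}{11 + o} = \frac{d + \frac{o}{2}}{11 + o}$)
$\left(P + 12\right) A{\left(8,-7 \right)} = \left(38 + 12\right) \frac{8 + \frac{1}{2} \left(-7\right)}{11 - 7} = 50 \frac{8 - \frac{7}{2}}{4} = 50 \cdot \frac{1}{4} \cdot \frac{9}{2} = 50 \cdot \frac{9}{8} = \frac{225}{4}$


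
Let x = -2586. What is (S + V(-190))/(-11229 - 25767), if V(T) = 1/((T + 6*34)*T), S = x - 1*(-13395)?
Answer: -28751939/98409360 ≈ -0.29217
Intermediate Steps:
S = 10809 (S = -2586 - 1*(-13395) = -2586 + 13395 = 10809)
V(T) = 1/(T*(204 + T)) (V(T) = 1/((T + 204)*T) = 1/((204 + T)*T) = 1/(T*(204 + T)))
(S + V(-190))/(-11229 - 25767) = (10809 + 1/((-190)*(204 - 190)))/(-11229 - 25767) = (10809 - 1/190/14)/(-36996) = (10809 - 1/190*1/14)*(-1/36996) = (10809 - 1/2660)*(-1/36996) = (28751939/2660)*(-1/36996) = -28751939/98409360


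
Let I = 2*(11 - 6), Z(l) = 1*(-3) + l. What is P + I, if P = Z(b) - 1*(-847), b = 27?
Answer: 881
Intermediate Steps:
Z(l) = -3 + l
P = 871 (P = (-3 + 27) - 1*(-847) = 24 + 847 = 871)
I = 10 (I = 2*5 = 10)
P + I = 871 + 10 = 881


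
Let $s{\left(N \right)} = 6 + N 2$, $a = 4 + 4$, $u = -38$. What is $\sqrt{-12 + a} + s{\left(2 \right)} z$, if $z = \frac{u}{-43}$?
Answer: $\frac{380}{43} + 2 i \approx 8.8372 + 2.0 i$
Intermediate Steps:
$a = 8$
$s{\left(N \right)} = 6 + 2 N$
$z = \frac{38}{43}$ ($z = - \frac{38}{-43} = \left(-38\right) \left(- \frac{1}{43}\right) = \frac{38}{43} \approx 0.88372$)
$\sqrt{-12 + a} + s{\left(2 \right)} z = \sqrt{-12 + 8} + \left(6 + 2 \cdot 2\right) \frac{38}{43} = \sqrt{-4} + \left(6 + 4\right) \frac{38}{43} = 2 i + 10 \cdot \frac{38}{43} = 2 i + \frac{380}{43} = \frac{380}{43} + 2 i$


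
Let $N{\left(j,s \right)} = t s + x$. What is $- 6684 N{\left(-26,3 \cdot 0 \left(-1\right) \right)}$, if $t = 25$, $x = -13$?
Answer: $86892$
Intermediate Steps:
$N{\left(j,s \right)} = -13 + 25 s$ ($N{\left(j,s \right)} = 25 s - 13 = -13 + 25 s$)
$- 6684 N{\left(-26,3 \cdot 0 \left(-1\right) \right)} = - 6684 \left(-13 + 25 \cdot 3 \cdot 0 \left(-1\right)\right) = - 6684 \left(-13 + 25 \cdot 3 \cdot 0\right) = - 6684 \left(-13 + 25 \cdot 0\right) = - 6684 \left(-13 + 0\right) = \left(-6684\right) \left(-13\right) = 86892$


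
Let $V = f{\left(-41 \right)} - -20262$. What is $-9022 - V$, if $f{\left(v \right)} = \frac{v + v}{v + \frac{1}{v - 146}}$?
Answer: $- \frac{112282523}{3834} \approx -29286.0$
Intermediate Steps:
$f{\left(v \right)} = \frac{2 v}{v + \frac{1}{-146 + v}}$
$V = \frac{77692175}{3834}$ ($V = 2 \left(-41\right) \frac{1}{1 + \left(-41\right)^{2} - -5986} \left(-146 - 41\right) - -20262 = 2 \left(-41\right) \frac{1}{1 + 1681 + 5986} \left(-187\right) + 20262 = 2 \left(-41\right) \frac{1}{7668} \left(-187\right) + 20262 = \frac{7667}{3834} + 20262 = \frac{77692175}{3834} \approx 20264.0$)
$-9022 - V = -9022 - \frac{77692175}{3834} = - \frac{112282523}{3834}$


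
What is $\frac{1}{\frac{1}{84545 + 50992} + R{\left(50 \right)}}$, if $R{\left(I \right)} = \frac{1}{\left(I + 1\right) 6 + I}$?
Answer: $\frac{48251172}{135893} \approx 355.07$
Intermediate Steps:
$R{\left(I \right)} = \frac{1}{6 + 7 I}$ ($R{\left(I \right)} = \frac{1}{\left(1 + I\right) 6 + I} = \frac{1}{\left(6 + 6 I\right) + I} = \frac{1}{6 + 7 I}$)
$\frac{1}{\frac{1}{84545 + 50992} + R{\left(50 \right)}} = \frac{1}{\frac{1}{84545 + 50992} + \frac{1}{6 + 7 \cdot 50}} = \frac{1}{\frac{1}{135537} + \frac{1}{6 + 350}} = \frac{1}{\frac{1}{135537} + \frac{1}{356}} = \frac{1}{\frac{135893}{48251172}} = \frac{48251172}{135893}$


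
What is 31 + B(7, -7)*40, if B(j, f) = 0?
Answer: 31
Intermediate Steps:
31 + B(7, -7)*40 = 31 + 0*40 = 31 + 0 = 31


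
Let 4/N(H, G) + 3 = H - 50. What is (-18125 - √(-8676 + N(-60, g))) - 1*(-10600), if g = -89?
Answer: -7525 - 14*I*√565226/113 ≈ -7525.0 - 93.145*I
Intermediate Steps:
N(H, G) = 4/(-53 + H) (N(H, G) = 4/(-3 + (H - 50)) = 4/(-3 + (-50 + H)) = 4/(-53 + H))
(-18125 - √(-8676 + N(-60, g))) - 1*(-10600) = (-18125 - √(-8676 + 4/(-53 - 60))) - 1*(-10600) = (-18125 - √(-8676 + 4/(-113))) + 10600 = (-18125 - √(-8676 + 4*(-1/113))) + 10600 = (-18125 - √(-8676 - 4/113)) + 10600 = (-18125 - √(-980392/113)) + 10600 = (-18125 - 14*I*√565226/113) + 10600 = -7525 - 14*I*√565226/113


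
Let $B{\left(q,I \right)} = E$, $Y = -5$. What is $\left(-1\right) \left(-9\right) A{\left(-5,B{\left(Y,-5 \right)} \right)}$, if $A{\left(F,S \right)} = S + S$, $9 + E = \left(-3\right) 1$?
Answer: $-216$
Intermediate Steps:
$E = -12$ ($E = -9 - 3 = -12$)
$B{\left(q,I \right)} = -12$
$A{\left(F,S \right)} = 2 S$
$\left(-1\right) \left(-9\right) A{\left(-5,B{\left(Y,-5 \right)} \right)} = \left(-1\right) \left(-9\right) 2 \left(-12\right) = 9 \left(-24\right) = -216$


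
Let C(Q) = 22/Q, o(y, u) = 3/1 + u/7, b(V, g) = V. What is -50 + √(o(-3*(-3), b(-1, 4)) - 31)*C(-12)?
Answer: -50 - 11*I*√1379/42 ≈ -50.0 - 9.7258*I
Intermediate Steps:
o(y, u) = 3 + u/7 (o(y, u) = 3*1 + u*(⅐) = 3 + u/7)
-50 + √(o(-3*(-3), b(-1, 4)) - 31)*C(-12) = -50 + √((3 + (⅐)*(-1)) - 31)*(22/(-12)) = -50 + √((3 - ⅐) - 31)*(22*(-1/12)) = -50 + √(20/7 - 31)*(-11/6) = -50 + √(-197/7)*(-11/6) = -50 + (I*√1379/7)*(-11/6) = -50 - 11*I*√1379/42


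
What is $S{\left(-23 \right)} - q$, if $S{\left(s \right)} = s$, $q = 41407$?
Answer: $-41430$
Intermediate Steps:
$S{\left(-23 \right)} - q = -23 - 41407 = -41430$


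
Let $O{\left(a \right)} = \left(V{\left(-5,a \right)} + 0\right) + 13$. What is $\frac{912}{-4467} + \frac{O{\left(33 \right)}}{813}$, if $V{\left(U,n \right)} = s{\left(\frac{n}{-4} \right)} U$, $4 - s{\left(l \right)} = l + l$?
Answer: $- \frac{760835}{2421114} \approx -0.31425$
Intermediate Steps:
$s{\left(l \right)} = 4 - 2 l$ ($s{\left(l \right)} = 4 - \left(l + l\right) = 4 - 2 l$)
$V{\left(U,n \right)} = U \left(4 + \frac{n}{2}\right)$ ($V{\left(U,n \right)} = \left(4 - 2 \frac{n}{-4}\right) U = \left(4 - 2 n \left(- \frac{1}{4}\right)\right) U = \left(4 - 2 \left(- \frac{n}{4}\right)\right) U = \left(4 + \frac{n}{2}\right) U = U \left(4 + \frac{n}{2}\right)$)
$O{\left(a \right)} = -7 - \frac{5 a}{2}$ ($O{\left(a \right)} = \left(\frac{1}{2} \left(-5\right) \left(8 + a\right) + 0\right) + 13 = \left(\left(-20 - \frac{5 a}{2}\right) + 0\right) + 13 = \left(-20 - \frac{5 a}{2}\right) + 13 = -7 - \frac{5 a}{2}$)
$\frac{912}{-4467} + \frac{O{\left(33 \right)}}{813} = \frac{912}{-4467} + \frac{-7 - \frac{165}{2}}{813} = 912 \left(- \frac{1}{4467}\right) + \left(-7 - \frac{165}{2}\right) \frac{1}{813} = - \frac{304}{1489} - \frac{179}{1626} = - \frac{760835}{2421114}$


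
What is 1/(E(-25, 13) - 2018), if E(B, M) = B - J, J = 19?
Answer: -1/2062 ≈ -0.00048497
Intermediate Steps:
E(B, M) = -19 + B (E(B, M) = B - 1*19 = B - 19 = -19 + B)
1/(E(-25, 13) - 2018) = 1/((-19 - 25) - 2018) = 1/(-44 - 2018) = 1/(-2062) = -1/2062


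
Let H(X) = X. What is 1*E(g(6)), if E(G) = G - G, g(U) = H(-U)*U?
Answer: 0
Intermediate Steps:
g(U) = -U**2 (g(U) = (-U)*U = -U**2)
E(G) = 0
1*E(g(6)) = 1*0 = 0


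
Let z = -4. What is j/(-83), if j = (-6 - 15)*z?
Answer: -84/83 ≈ -1.0120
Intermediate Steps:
j = 84 (j = (-6 - 15)*(-4) = -21*(-4) = 84)
j/(-83) = 84/(-83) = 84*(-1/83) = -84/83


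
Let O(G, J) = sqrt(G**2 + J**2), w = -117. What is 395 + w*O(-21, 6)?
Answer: 395 - 351*sqrt(53) ≈ -2160.3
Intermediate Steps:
395 + w*O(-21, 6) = 395 - 117*sqrt((-21)**2 + 6**2) = 395 - 117*sqrt(441 + 36) = 395 - 351*sqrt(53)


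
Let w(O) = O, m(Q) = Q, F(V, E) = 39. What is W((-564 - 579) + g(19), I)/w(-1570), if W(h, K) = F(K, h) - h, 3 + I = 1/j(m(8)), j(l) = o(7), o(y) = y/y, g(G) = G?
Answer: -1163/1570 ≈ -0.74076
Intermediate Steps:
o(y) = 1
j(l) = 1
I = -2 (I = -3 + 1/1 = -3 + 1 = -2)
W(h, K) = 39 - h
W((-564 - 579) + g(19), I)/w(-1570) = (39 - ((-564 - 579) + 19))/(-1570) = (39 - (-1143 + 19))*(-1/1570) = (39 - 1*(-1124))*(-1/1570) = (39 + 1124)*(-1/1570) = 1163*(-1/1570) = -1163/1570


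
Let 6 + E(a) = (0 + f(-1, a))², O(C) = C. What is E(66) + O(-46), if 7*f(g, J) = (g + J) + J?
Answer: 14613/49 ≈ 298.22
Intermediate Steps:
f(g, J) = g/7 + 2*J/7 (f(g, J) = ((g + J) + J)/7 = ((J + g) + J)/7 = (g + 2*J)/7 = g/7 + 2*J/7)
E(a) = -6 + (-⅐ + 2*a/7)² (E(a) = -6 + (0 + ((⅐)*(-1) + 2*a/7))² = -6 + (0 + (-⅐ + 2*a/7))² = -6 + (-⅐ + 2*a/7)²)
E(66) + O(-46) = (-6 + (-1 + 2*66)²/49) - 46 = (-6 + (-1 + 132)²/49) - 46 = (-6 + (1/49)*131²) - 46 = (-6 + (1/49)*17161) - 46 = (-6 + 17161/49) - 46 = 16867/49 - 46 = 14613/49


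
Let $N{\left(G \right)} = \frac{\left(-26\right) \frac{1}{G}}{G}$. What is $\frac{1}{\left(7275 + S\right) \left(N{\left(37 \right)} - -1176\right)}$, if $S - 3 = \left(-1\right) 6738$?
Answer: $\frac{1369}{869355720} \approx 1.5747 \cdot 10^{-6}$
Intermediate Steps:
$N{\left(G \right)} = - \frac{26}{G^{2}}$
$S = -6735$ ($S = 3 - 6738 = -6735$)
$\frac{1}{\left(7275 + S\right) \left(N{\left(37 \right)} - -1176\right)} = \frac{1}{\left(7275 - 6735\right) \left(- \frac{26}{1369} - -1176\right)} = \frac{1}{540 \left(\left(-26\right) \frac{1}{1369} + 1176\right)} = \frac{1}{540 \left(- \frac{26}{1369} + 1176\right)} = \frac{1}{540 \cdot \frac{1609918}{1369}} = \frac{1}{540} \cdot \frac{1369}{1609918} = \frac{1369}{869355720}$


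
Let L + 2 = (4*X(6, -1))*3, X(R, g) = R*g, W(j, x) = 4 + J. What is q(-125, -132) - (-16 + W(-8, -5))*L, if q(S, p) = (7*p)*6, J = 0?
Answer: -6432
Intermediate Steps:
q(S, p) = 42*p
W(j, x) = 4 (W(j, x) = 4 + 0 = 4)
L = -74 (L = -2 + (4*(6*(-1)))*3 = -2 + (4*(-6))*3 = -2 - 24*3 = -2 - 72 = -74)
q(-125, -132) - (-16 + W(-8, -5))*L = 42*(-132) - (-16 + 4)*(-74) = -5544 - (-12)*(-74) = -5544 - 1*888 = -5544 - 888 = -6432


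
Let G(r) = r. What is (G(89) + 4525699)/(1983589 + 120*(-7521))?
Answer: 4525788/1081069 ≈ 4.1864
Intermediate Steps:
(G(89) + 4525699)/(1983589 + 120*(-7521)) = (89 + 4525699)/(1983589 + 120*(-7521)) = 4525788/(1983589 - 902520) = 4525788/1081069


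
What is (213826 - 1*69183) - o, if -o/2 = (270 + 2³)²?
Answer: 299211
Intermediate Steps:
o = -154568 (o = -2*(270 + 2³)² = -2*(270 + 8)² = -2*278² = -2*77284 = -154568)
(213826 - 1*69183) - o = (213826 - 1*69183) - 1*(-154568) = (213826 - 69183) + 154568 = 144643 + 154568 = 299211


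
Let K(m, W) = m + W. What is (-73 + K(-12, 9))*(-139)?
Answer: 10564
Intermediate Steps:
K(m, W) = W + m
(-73 + K(-12, 9))*(-139) = (-73 + (9 - 12))*(-139) = (-73 - 3)*(-139) = -76*(-139) = 10564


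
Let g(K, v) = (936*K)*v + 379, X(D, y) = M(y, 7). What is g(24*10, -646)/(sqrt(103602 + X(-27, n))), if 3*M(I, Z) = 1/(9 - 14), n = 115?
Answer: -145117061*sqrt(23310435)/1554029 ≈ -4.5085e+5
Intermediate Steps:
M(I, Z) = -1/15 (M(I, Z) = 1/(3*(9 - 14)) = (1/3)/(-5) = (1/3)*(-1/5) = -1/15)
X(D, y) = -1/15
g(K, v) = 379 + 936*K*v (g(K, v) = 936*K*v + 379 = 379 + 936*K*v)
g(24*10, -646)/(sqrt(103602 + X(-27, n))) = (379 + 936*(24*10)*(-646))/(sqrt(103602 - 1/15)) = (379 + 936*240*(-646))/(sqrt(1554029/15)) = (379 - 145117440)/((sqrt(23310435)/15)) = -145117061*sqrt(23310435)/1554029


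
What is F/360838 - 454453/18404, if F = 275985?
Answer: -79452341837/3320431276 ≈ -23.928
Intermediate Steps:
F/360838 - 454453/18404 = 275985/360838 - 454453/18404 = -79452341837/3320431276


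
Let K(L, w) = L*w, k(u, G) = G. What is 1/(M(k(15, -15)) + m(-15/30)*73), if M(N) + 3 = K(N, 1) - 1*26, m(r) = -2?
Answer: -1/190 ≈ -0.0052632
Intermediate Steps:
M(N) = -29 + N (M(N) = -3 + (N*1 - 1*26) = -3 + (N - 26) = -3 + (-26 + N) = -29 + N)
1/(M(k(15, -15)) + m(-15/30)*73) = 1/((-29 - 15) - 2*73) = 1/(-44 - 146) = 1/(-190) = -1/190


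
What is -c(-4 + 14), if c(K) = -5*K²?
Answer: 500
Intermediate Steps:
-c(-4 + 14) = -(-5)*(-4 + 14)² = -(-5)*10² = -(-5)*100 = -1*(-500) = 500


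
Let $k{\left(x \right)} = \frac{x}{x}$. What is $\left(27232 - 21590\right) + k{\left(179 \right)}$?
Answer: $5643$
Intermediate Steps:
$k{\left(x \right)} = 1$
$\left(27232 - 21590\right) + k{\left(179 \right)} = \left(27232 - 21590\right) + 1 = 5642 + 1 = 5643$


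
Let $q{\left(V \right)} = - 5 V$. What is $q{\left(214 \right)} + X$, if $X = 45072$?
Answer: $44002$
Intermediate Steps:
$q{\left(214 \right)} + X = \left(-5\right) 214 + 45072 = -1070 + 45072 = 44002$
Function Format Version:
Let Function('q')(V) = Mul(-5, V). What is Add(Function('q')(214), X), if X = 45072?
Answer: 44002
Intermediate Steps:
Add(Function('q')(214), X) = Add(Mul(-5, 214), 45072) = Add(-1070, 45072) = 44002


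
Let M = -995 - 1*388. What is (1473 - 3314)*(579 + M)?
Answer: 1480164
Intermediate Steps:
M = -1383 (M = -995 - 388 = -1383)
(1473 - 3314)*(579 + M) = (1473 - 3314)*(579 - 1383) = -1841*(-804) = 1480164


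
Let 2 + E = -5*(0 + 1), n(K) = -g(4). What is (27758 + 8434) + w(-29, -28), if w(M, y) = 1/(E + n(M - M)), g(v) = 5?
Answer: 434303/12 ≈ 36192.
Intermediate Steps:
n(K) = -5 (n(K) = -1*5 = -5)
E = -7 (E = -2 - 5*(0 + 1) = -2 - 5*1 = -2 - 5 = -7)
w(M, y) = -1/12 (w(M, y) = 1/(-7 - 5) = 1/(-12) = -1/12)
(27758 + 8434) + w(-29, -28) = (27758 + 8434) - 1/12 = 36192 - 1/12 = 434303/12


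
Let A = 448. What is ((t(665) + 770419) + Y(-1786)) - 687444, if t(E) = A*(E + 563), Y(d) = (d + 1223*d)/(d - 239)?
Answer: 142694671/225 ≈ 6.3420e+5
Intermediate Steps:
Y(d) = 1224*d/(-239 + d) (Y(d) = (1224*d)/(-239 + d) = 1224*d/(-239 + d))
t(E) = 252224 + 448*E (t(E) = 448*(E + 563) = 448*(563 + E) = 252224 + 448*E)
((t(665) + 770419) + Y(-1786)) - 687444 = (((252224 + 448*665) + 770419) + 1224*(-1786)/(-239 - 1786)) - 687444 = (((252224 + 297920) + 770419) + 1224*(-1786)/(-2025)) - 687444 = ((550144 + 770419) + 1224*(-1786)*(-1/2025)) - 687444 = (1320563 + 242896/225) - 687444 = 297369571/225 - 687444 = 142694671/225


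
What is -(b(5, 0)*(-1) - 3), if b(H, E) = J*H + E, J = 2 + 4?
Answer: 33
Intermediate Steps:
J = 6
b(H, E) = E + 6*H (b(H, E) = 6*H + E = E + 6*H)
-(b(5, 0)*(-1) - 3) = -((0 + 6*5)*(-1) - 3) = -((0 + 30)*(-1) - 3) = -(30*(-1) - 3) = -(-30 - 3) = -1*(-33) = 33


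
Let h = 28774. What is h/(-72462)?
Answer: -14387/36231 ≈ -0.39709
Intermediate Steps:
h/(-72462) = 28774/(-72462) = 28774*(-1/72462) = -14387/36231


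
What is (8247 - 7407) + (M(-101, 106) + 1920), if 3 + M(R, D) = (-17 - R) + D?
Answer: 2947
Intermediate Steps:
M(R, D) = -20 + D - R (M(R, D) = -3 + ((-17 - R) + D) = -3 + (-17 + D - R) = -20 + D - R)
(8247 - 7407) + (M(-101, 106) + 1920) = (8247 - 7407) + ((-20 + 106 - 1*(-101)) + 1920) = 840 + ((-20 + 106 + 101) + 1920) = 840 + (187 + 1920) = 840 + 2107 = 2947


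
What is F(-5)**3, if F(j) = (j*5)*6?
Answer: -3375000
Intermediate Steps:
F(j) = 30*j (F(j) = (5*j)*6 = 30*j)
F(-5)**3 = (30*(-5))**3 = (-150)**3 = -3375000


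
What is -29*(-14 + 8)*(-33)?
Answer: -5742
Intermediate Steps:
-29*(-14 + 8)*(-33) = -29*(-6)*(-33) = 174*(-33) = -5742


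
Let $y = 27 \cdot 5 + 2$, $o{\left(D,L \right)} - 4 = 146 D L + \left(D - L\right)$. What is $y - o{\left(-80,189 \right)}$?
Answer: $2207922$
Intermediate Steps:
$o{\left(D,L \right)} = 4 + D - L + 146 D L$ ($o{\left(D,L \right)} = 4 + \left(146 D L + \left(D - L\right)\right) = 4 + \left(D - L + 146 D L\right) = 4 + D - L + 146 D L$)
$y = 137$ ($y = 135 + 2 = 137$)
$y - o{\left(-80,189 \right)} = 137 - \left(4 - 80 - 189 + 146 \left(-80\right) 189\right) = 137 - \left(4 - 80 - 189 - 2207520\right) = 137 - -2207785 = 137 + 2207785 = 2207922$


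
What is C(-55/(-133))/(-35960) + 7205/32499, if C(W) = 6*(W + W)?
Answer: 1721888003/7771615866 ≈ 0.22156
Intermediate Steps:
C(W) = 12*W (C(W) = 6*(2*W) = 12*W)
C(-55/(-133))/(-35960) + 7205/32499 = (12*(-55/(-133)))/(-35960) + 7205/32499 = (12*(-55*(-1/133)))*(-1/35960) + 7205*(1/32499) = (12*(55/133))*(-1/35960) + 7205/32499 = (660/133)*(-1/35960) + 7205/32499 = -33/239134 + 7205/32499 = 1721888003/7771615866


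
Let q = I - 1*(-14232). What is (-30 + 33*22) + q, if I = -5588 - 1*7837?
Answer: 1503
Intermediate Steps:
I = -13425 (I = -5588 - 7837 = -13425)
q = 807 (q = -13425 - 1*(-14232) = -13425 + 14232 = 807)
(-30 + 33*22) + q = (-30 + 33*22) + 807 = (-30 + 726) + 807 = 696 + 807 = 1503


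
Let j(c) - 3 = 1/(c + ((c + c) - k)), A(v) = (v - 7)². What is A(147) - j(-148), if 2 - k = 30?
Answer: 8152353/416 ≈ 19597.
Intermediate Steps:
k = -28 (k = 2 - 1*30 = 2 - 30 = -28)
A(v) = (-7 + v)²
j(c) = 3 + 1/(28 + 3*c) (j(c) = 3 + 1/(c + ((c + c) - 1*(-28))) = 3 + 1/(c + (2*c + 28)) = 3 + 1/(c + (28 + 2*c)) = 3 + 1/(28 + 3*c))
A(147) - j(-148) = (-7 + 147)² - (85 + 9*(-148))/(28 + 3*(-148)) = 140² - (85 - 1332)/(28 - 444) = 19600 - (-1247)/(-416) = 19600 - (-1)*(-1247)/416 = 19600 - 1*1247/416 = 19600 - 1247/416 = 8152353/416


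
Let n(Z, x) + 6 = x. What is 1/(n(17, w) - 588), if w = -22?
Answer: -1/616 ≈ -0.0016234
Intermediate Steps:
n(Z, x) = -6 + x
1/(n(17, w) - 588) = 1/((-6 - 22) - 588) = 1/(-28 - 588) = 1/(-616) = -1/616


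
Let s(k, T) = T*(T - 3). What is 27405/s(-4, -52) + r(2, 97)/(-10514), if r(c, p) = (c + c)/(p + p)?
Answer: 2794920277/291679388 ≈ 9.5822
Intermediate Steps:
r(c, p) = c/p (r(c, p) = (2*c)/((2*p)) = (2*c)*(1/(2*p)) = c/p)
s(k, T) = T*(-3 + T)
27405/s(-4, -52) + r(2, 97)/(-10514) = 27405/((-52*(-3 - 52))) + (2/97)/(-10514) = 27405/((-52*(-55))) + (2*(1/97))*(-1/10514) = 27405/2860 + (2/97)*(-1/10514) = 27405*(1/2860) - 1/509929 = 5481/572 - 1/509929 = 2794920277/291679388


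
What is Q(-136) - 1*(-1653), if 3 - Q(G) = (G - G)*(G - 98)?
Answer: 1656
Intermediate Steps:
Q(G) = 3 (Q(G) = 3 - (G - G)*(G - 98) = 3 - 0*(-98 + G) = 3 - 1*0 = 3 + 0 = 3)
Q(-136) - 1*(-1653) = 3 - 1*(-1653) = 3 + 1653 = 1656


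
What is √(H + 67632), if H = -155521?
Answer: I*√87889 ≈ 296.46*I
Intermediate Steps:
√(H + 67632) = √(-155521 + 67632) = √(-87889) = I*√87889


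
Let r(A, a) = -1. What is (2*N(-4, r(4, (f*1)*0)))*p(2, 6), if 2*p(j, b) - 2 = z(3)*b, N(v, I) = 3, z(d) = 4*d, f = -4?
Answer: 222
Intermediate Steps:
p(j, b) = 1 + 6*b (p(j, b) = 1 + ((4*3)*b)/2 = 1 + (12*b)/2 = 1 + 6*b)
(2*N(-4, r(4, (f*1)*0)))*p(2, 6) = (2*3)*(1 + 6*6) = 6*(1 + 36) = 6*37 = 222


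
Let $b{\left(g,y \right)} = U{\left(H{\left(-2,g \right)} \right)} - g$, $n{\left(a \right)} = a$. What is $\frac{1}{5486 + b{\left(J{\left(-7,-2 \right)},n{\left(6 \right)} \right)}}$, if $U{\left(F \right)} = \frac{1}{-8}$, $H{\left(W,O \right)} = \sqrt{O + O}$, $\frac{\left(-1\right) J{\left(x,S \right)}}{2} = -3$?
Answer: $\frac{8}{43839} \approx 0.00018249$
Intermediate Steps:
$J{\left(x,S \right)} = 6$ ($J{\left(x,S \right)} = \left(-2\right) \left(-3\right) = 6$)
$H{\left(W,O \right)} = \sqrt{2} \sqrt{O}$ ($H{\left(W,O \right)} = \sqrt{2 O} = \sqrt{2} \sqrt{O}$)
$U{\left(F \right)} = - \frac{1}{8}$
$b{\left(g,y \right)} = - \frac{1}{8} - g$
$\frac{1}{5486 + b{\left(J{\left(-7,-2 \right)},n{\left(6 \right)} \right)}} = \frac{1}{5486 - \frac{49}{8}} = \frac{1}{\frac{43839}{8}} = \frac{8}{43839}$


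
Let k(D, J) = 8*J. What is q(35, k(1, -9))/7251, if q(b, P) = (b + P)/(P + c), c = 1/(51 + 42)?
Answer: 1147/16181815 ≈ 7.0882e-5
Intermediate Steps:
c = 1/93 ≈ 0.010753
q(b, P) = (P + b)/(1/93 + P) (q(b, P) = (b + P)/(P + 1/93) = (P + b)/(1/93 + P))
q(35, k(1, -9))/7251 = (93*(8*(-9) + 35)/(1 + 93*(8*(-9))))/7251 = (93*(-72 + 35)/(1 + 93*(-72)))*(1/7251) = (93*(-37)/(1 - 6696))*(1/7251) = (93*(-37)/(-6695))*(1/7251) = (93*(-1/6695)*(-37))*(1/7251) = (3441/6695)*(1/7251) = 1147/16181815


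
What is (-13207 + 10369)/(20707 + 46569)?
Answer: -129/3058 ≈ -0.042184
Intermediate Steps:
(-13207 + 10369)/(20707 + 46569) = -2838/67276 = -2838*1/67276 = -129/3058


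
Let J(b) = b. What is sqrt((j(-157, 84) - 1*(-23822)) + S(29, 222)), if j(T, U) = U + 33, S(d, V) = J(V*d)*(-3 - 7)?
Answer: I*sqrt(40441) ≈ 201.1*I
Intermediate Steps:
S(d, V) = -10*V*d (S(d, V) = (V*d)*(-3 - 7) = (V*d)*(-10) = -10*V*d)
j(T, U) = 33 + U
sqrt((j(-157, 84) - 1*(-23822)) + S(29, 222)) = sqrt(((33 + 84) - 1*(-23822)) - 10*222*29) = sqrt((117 + 23822) - 64380) = sqrt(23939 - 64380) = sqrt(-40441) = I*sqrt(40441)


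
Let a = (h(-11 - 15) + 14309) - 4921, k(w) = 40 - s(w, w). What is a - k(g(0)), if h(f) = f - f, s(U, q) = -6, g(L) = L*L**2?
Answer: 9342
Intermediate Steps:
g(L) = L**3
h(f) = 0
k(w) = 46 (k(w) = 40 - 1*(-6) = 40 + 6 = 46)
a = 9388 (a = (0 + 14309) - 4921 = 14309 - 4921 = 9388)
a - k(g(0)) = 9388 - 1*46 = 9388 - 46 = 9342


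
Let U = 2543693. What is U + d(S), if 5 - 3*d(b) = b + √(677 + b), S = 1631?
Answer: 2543151 - 2*√577/3 ≈ 2.5431e+6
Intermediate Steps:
d(b) = 5/3 - b/3 - √(677 + b)/3 (d(b) = 5/3 - (b + √(677 + b))/3 = 5/3 + (-b/3 - √(677 + b)/3) = 5/3 - b/3 - √(677 + b)/3)
U + d(S) = 2543693 + (5/3 - ⅓*1631 - √(677 + 1631)/3) = 2543693 + (5/3 - 1631/3 - 2*√577/3) = 2543693 + (-542 - 2*√577/3) = 2543151 - 2*√577/3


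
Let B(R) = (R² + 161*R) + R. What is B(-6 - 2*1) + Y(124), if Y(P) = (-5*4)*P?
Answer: -3712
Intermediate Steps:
B(R) = R² + 162*R
Y(P) = -20*P
B(-6 - 2*1) + Y(124) = (-6 - 2*1)*(162 + (-6 - 2*1)) - 20*124 = (-6 - 2)*(162 + (-6 - 2)) - 2480 = -8*(162 - 8) - 2480 = -8*154 - 2480 = -1232 - 2480 = -3712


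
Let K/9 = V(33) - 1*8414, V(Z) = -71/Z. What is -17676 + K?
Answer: -1027635/11 ≈ -93421.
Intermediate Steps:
K = -833199/11 (K = 9*(-71/33 - 1*8414) = 9*(-71*1/33 - 8414) = 9*(-71/33 - 8414) = 9*(-277733/33) = -833199/11 ≈ -75745.)
-17676 + K = -17676 - 833199/11 = -1027635/11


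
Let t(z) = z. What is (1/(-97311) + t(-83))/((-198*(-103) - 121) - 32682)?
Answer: 8076814/1207532199 ≈ 0.0066887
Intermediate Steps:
(1/(-97311) + t(-83))/((-198*(-103) - 121) - 32682) = (1/(-97311) - 83)/((-198*(-103) - 121) - 32682) = (-1/97311 - 83)/((20394 - 121) - 32682) = -8076814/(97311*(20273 - 32682)) = -8076814/97311/(-12409) = -8076814/97311*(-1/12409) = 8076814/1207532199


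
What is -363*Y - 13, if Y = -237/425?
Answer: 80506/425 ≈ 189.43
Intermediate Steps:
Y = -237/425 (Y = -237*1/425 = -237/425 ≈ -0.55765)
-363*Y - 13 = -363*(-237/425) - 13 = 86031/425 - 13 = 80506/425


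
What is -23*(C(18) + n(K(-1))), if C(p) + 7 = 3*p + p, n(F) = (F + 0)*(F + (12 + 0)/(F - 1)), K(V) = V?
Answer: -1656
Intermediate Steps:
n(F) = F*(F + 12/(-1 + F))
C(p) = -7 + 4*p (C(p) = -7 + (3*p + p) = -7 + 4*p)
-23*(C(18) + n(K(-1))) = -23*((-7 + 4*18) - (12 + (-1)**2 - 1*(-1))/(-1 - 1)) = -23*((-7 + 72) - 1*(12 + 1 + 1)/(-2)) = -23*(65 - 1*(-1/2)*14) = -23*(65 + 7) = -23*72 = -1656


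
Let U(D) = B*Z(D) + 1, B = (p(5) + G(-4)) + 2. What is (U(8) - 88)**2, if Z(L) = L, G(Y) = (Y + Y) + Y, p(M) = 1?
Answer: 25281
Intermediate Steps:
G(Y) = 3*Y (G(Y) = 2*Y + Y = 3*Y)
B = -9 (B = (1 + 3*(-4)) + 2 = (1 - 12) + 2 = -11 + 2 = -9)
U(D) = 1 - 9*D (U(D) = -9*D + 1 = 1 - 9*D)
(U(8) - 88)**2 = ((1 - 9*8) - 88)**2 = ((1 - 72) - 88)**2 = (-71 - 88)**2 = (-159)**2 = 25281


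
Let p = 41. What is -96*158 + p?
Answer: -15127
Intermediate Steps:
-96*158 + p = -96*158 + 41 = -15168 + 41 = -15127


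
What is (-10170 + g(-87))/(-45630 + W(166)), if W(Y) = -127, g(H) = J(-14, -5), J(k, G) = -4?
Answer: 10174/45757 ≈ 0.22235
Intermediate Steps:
g(H) = -4
(-10170 + g(-87))/(-45630 + W(166)) = (-10170 - 4)/(-45630 - 127) = -10174/(-45757) = -10174*(-1/45757) = 10174/45757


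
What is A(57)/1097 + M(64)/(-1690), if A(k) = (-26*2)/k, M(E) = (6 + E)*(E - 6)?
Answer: -25395562/10567401 ≈ -2.4032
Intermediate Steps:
M(E) = (-6 + E)*(6 + E) (M(E) = (6 + E)*(-6 + E) = (-6 + E)*(6 + E))
A(k) = -52/k
A(57)/1097 + M(64)/(-1690) = -52/57/1097 + (-36 + 64²)/(-1690) = -52*1/57*(1/1097) + (-36 + 4096)*(-1/1690) = -52/57*1/1097 + 4060*(-1/1690) = -52/62529 - 406/169 = -25395562/10567401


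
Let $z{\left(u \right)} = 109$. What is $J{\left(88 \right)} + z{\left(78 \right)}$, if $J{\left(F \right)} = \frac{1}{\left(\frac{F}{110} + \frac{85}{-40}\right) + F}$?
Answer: $\frac{377943}{3467} \approx 109.01$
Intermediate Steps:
$J{\left(F \right)} = \frac{1}{- \frac{17}{8} + \frac{111 F}{110}}$ ($J{\left(F \right)} = \frac{1}{\left(F \frac{1}{110} + 85 \left(- \frac{1}{40}\right)\right) + F} = \frac{1}{\left(\frac{F}{110} - \frac{17}{8}\right) + F} = \frac{1}{\left(- \frac{17}{8} + \frac{F}{110}\right) + F} = \frac{1}{- \frac{17}{8} + \frac{111 F}{110}}$)
$J{\left(88 \right)} + z{\left(78 \right)} = \frac{440}{-935 + 444 \cdot 88} + 109 = \frac{440}{-935 + 39072} + 109 = \frac{440}{38137} + 109 = 440 \cdot \frac{1}{38137} + 109 = \frac{40}{3467} + 109 = \frac{377943}{3467}$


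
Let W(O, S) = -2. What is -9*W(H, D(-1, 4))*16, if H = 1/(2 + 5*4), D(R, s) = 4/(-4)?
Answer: 288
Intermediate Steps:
D(R, s) = -1 (D(R, s) = 4*(-¼) = -1)
H = 1/22 (H = 1/(2 + 20) = 1/22 ≈ 0.045455)
-9*W(H, D(-1, 4))*16 = -9*(-2)*16 = 18*16 = 288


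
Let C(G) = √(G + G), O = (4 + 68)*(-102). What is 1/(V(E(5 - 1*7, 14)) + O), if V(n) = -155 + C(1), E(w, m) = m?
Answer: -7499/56234999 - √2/56234999 ≈ -0.00013338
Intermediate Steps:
O = -7344 (O = 72*(-102) = -7344)
C(G) = √2*√G (C(G) = √(2*G) = √2*√G)
V(n) = -155 + √2 (V(n) = -155 + √2*√1 = -155 + √2*1 = -155 + √2)
1/(V(E(5 - 1*7, 14)) + O) = 1/((-155 + √2) - 7344) = 1/(-7499 + √2)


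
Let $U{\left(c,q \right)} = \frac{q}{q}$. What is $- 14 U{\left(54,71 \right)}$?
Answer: $-14$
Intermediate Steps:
$U{\left(c,q \right)} = 1$
$- 14 U{\left(54,71 \right)} = \left(-14\right) 1 = -14$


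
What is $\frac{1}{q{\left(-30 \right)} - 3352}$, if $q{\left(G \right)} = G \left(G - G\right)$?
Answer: $- \frac{1}{3352} \approx -0.00029833$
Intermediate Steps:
$q{\left(G \right)} = 0$ ($q{\left(G \right)} = G 0 = 0$)
$\frac{1}{q{\left(-30 \right)} - 3352} = \frac{1}{0 - 3352} = \frac{1}{-3352} = - \frac{1}{3352}$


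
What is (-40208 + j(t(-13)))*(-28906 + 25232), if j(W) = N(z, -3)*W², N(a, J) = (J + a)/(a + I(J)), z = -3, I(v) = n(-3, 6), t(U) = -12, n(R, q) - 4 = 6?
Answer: 1037243680/7 ≈ 1.4818e+8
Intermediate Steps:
n(R, q) = 10 (n(R, q) = 4 + 6 = 10)
I(v) = 10
N(a, J) = (J + a)/(10 + a) (N(a, J) = (J + a)/(a + 10) = (J + a)/(10 + a))
j(W) = -6*W²/7 (j(W) = ((-3 - 3)/(10 - 3))*W² = (-6/7)*W² = ((⅐)*(-6))*W² = -6*W²/7)
(-40208 + j(t(-13)))*(-28906 + 25232) = (-40208 - 6/7*(-12)²)*(-28906 + 25232) = (-40208 - 6/7*144)*(-3674) = (-40208 - 864/7)*(-3674) = -282320/7*(-3674) = 1037243680/7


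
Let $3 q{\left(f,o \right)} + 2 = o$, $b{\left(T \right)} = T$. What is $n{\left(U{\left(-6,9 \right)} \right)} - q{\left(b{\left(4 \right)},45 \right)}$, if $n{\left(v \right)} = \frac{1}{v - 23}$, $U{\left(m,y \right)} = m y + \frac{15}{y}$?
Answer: $- \frac{9727}{678} \approx -14.347$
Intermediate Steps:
$q{\left(f,o \right)} = - \frac{2}{3} + \frac{o}{3}$
$U{\left(m,y \right)} = \frac{15}{y} + m y$
$n{\left(v \right)} = \frac{1}{-23 + v}$
$n{\left(U{\left(-6,9 \right)} \right)} - q{\left(b{\left(4 \right)},45 \right)} = \frac{1}{-23 + \left(\frac{15}{9} - 54\right)} - \left(- \frac{2}{3} + \frac{1}{3} \cdot 45\right) = \frac{1}{-23 + \left(15 \cdot \frac{1}{9} - 54\right)} - \left(- \frac{2}{3} + 15\right) = \frac{1}{-23 + \left(\frac{5}{3} - 54\right)} - \frac{43}{3} = \frac{1}{-23 - \frac{157}{3}} - \frac{43}{3} = \frac{1}{- \frac{226}{3}} - \frac{43}{3} = - \frac{3}{226} - \frac{43}{3} = - \frac{9727}{678}$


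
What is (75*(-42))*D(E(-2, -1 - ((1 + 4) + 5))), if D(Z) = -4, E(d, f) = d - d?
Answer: 12600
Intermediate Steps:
E(d, f) = 0
(75*(-42))*D(E(-2, -1 - ((1 + 4) + 5))) = (75*(-42))*(-4) = -3150*(-4) = 12600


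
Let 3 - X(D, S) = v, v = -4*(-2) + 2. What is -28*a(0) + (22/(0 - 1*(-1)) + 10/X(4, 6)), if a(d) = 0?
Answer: 144/7 ≈ 20.571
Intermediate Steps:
v = 10 (v = 8 + 2 = 10)
X(D, S) = -7 (X(D, S) = 3 - 1*10 = 3 - 10 = -7)
-28*a(0) + (22/(0 - 1*(-1)) + 10/X(4, 6)) = -28*0 + (22/(0 - 1*(-1)) + 10/(-7)) = 0 + (22/(0 + 1) + 10*(-1/7)) = 0 + (22/1 - 10/7) = 0 + (22*1 - 10/7) = 0 + (22 - 10/7) = 0 + 144/7 = 144/7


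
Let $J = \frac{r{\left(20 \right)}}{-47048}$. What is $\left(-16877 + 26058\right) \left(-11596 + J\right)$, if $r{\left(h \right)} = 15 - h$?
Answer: $- \frac{5008865344143}{47048} \approx -1.0646 \cdot 10^{8}$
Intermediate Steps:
$J = \frac{5}{47048}$ ($J = \frac{15 - 20}{-47048} = \left(15 - 20\right) \left(- \frac{1}{47048}\right) = \left(-5\right) \left(- \frac{1}{47048}\right) = \frac{5}{47048} \approx 0.00010627$)
$\left(-16877 + 26058\right) \left(-11596 + J\right) = \left(-16877 + 26058\right) \left(-11596 + \frac{5}{47048}\right) = 9181 \left(- \frac{545568603}{47048}\right) = - \frac{5008865344143}{47048}$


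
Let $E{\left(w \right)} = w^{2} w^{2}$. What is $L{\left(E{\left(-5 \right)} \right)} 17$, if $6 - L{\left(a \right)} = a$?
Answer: $-10523$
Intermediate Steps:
$E{\left(w \right)} = w^{4}$
$L{\left(a \right)} = 6 - a$
$L{\left(E{\left(-5 \right)} \right)} 17 = \left(6 - \left(-5\right)^{4}\right) 17 = \left(6 - 625\right) 17 = \left(-619\right) 17 = -10523$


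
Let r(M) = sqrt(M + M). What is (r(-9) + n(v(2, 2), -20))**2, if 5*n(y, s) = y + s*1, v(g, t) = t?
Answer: -126/25 - 108*I*sqrt(2)/5 ≈ -5.04 - 30.547*I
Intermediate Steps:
r(M) = sqrt(2)*sqrt(M) (r(M) = sqrt(2*M) = sqrt(2)*sqrt(M))
n(y, s) = s/5 + y/5 (n(y, s) = (y + s*1)/5 = (y + s)/5 = (s + y)/5 = s/5 + y/5)
(r(-9) + n(v(2, 2), -20))**2 = (sqrt(2)*sqrt(-9) + ((1/5)*(-20) + (1/5)*2))**2 = (sqrt(2)*(3*I) + (-4 + 2/5))**2 = (3*I*sqrt(2) - 18/5)**2 = (-18/5 + 3*I*sqrt(2))**2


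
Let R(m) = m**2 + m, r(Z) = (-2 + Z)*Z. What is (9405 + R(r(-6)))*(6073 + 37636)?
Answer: 513886713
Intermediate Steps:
r(Z) = Z*(-2 + Z)
R(m) = m + m**2
(9405 + R(r(-6)))*(6073 + 37636) = (9405 + (-6*(-2 - 6))*(1 - 6*(-2 - 6)))*(6073 + 37636) = (9405 + (-6*(-8))*(1 - 6*(-8)))*43709 = (9405 + 48*(1 + 48))*43709 = (9405 + 48*49)*43709 = (9405 + 2352)*43709 = 11757*43709 = 513886713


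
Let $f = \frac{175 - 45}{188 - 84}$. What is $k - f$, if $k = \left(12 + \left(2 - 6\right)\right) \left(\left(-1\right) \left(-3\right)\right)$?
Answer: $\frac{91}{4} \approx 22.75$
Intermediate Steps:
$k = 24$ ($k = \left(12 + \left(2 - 6\right)\right) 3 = \left(12 - 4\right) 3 = 8 \cdot 3 = 24$)
$f = \frac{5}{4}$ ($f = \frac{130}{104} = 130 \cdot \frac{1}{104} = \frac{5}{4} \approx 1.25$)
$k - f = 24 - \frac{5}{4} = \frac{91}{4}$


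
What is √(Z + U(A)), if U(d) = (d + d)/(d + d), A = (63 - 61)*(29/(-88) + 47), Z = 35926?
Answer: √35927 ≈ 189.54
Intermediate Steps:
A = 4107/44 (A = 2*(29*(-1/88) + 47) = 2*(-29/88 + 47) = 2*(4107/88) = 4107/44 ≈ 93.341)
U(d) = 1 (U(d) = (2*d)/((2*d)) = (2*d)*(1/(2*d)) = 1)
√(Z + U(A)) = √(35926 + 1) = √35927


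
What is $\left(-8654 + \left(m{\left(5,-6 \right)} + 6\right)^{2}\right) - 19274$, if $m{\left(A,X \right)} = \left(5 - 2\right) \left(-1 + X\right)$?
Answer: $-27703$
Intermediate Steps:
$m{\left(A,X \right)} = -3 + 3 X$ ($m{\left(A,X \right)} = 3 \left(-1 + X\right) = -3 + 3 X$)
$\left(-8654 + \left(m{\left(5,-6 \right)} + 6\right)^{2}\right) - 19274 = \left(-8654 + \left(\left(-3 + 3 \left(-6\right)\right) + 6\right)^{2}\right) - 19274 = \left(-8654 + \left(\left(-3 - 18\right) + 6\right)^{2}\right) - 19274 = \left(-8654 + \left(-21 + 6\right)^{2}\right) - 19274 = \left(-8654 + \left(-15\right)^{2}\right) - 19274 = \left(-8654 + 225\right) - 19274 = -8429 - 19274 = -27703$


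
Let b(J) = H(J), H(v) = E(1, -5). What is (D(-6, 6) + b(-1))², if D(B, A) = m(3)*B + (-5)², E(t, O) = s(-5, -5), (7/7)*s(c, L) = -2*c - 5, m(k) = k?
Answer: 144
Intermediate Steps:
s(c, L) = -5 - 2*c (s(c, L) = -2*c - 5 = -5 - 2*c)
E(t, O) = 5 (E(t, O) = -5 - 2*(-5) = -5 + 10 = 5)
H(v) = 5
D(B, A) = 25 + 3*B (D(B, A) = 3*B + (-5)² = 3*B + 25 = 25 + 3*B)
b(J) = 5
(D(-6, 6) + b(-1))² = ((25 + 3*(-6)) + 5)² = ((25 - 18) + 5)² = (7 + 5)² = 12² = 144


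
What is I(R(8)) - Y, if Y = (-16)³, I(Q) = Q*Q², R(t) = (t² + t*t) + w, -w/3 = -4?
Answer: 2748096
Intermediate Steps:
w = 12 (w = -3*(-4) = 12)
R(t) = 12 + 2*t² (R(t) = (t² + t*t) + 12 = (t² + t²) + 12 = 2*t² + 12 = 12 + 2*t²)
I(Q) = Q³
Y = -4096
I(R(8)) - Y = (12 + 2*8²)³ - 1*(-4096) = (12 + 2*64)³ + 4096 = (12 + 128)³ + 4096 = 140³ + 4096 = 2744000 + 4096 = 2748096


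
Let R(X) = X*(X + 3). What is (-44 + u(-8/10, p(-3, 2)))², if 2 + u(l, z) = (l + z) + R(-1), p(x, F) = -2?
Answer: 64516/25 ≈ 2580.6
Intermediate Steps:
R(X) = X*(3 + X)
u(l, z) = -4 + l + z (u(l, z) = -2 + ((l + z) - (3 - 1)) = -2 + ((l + z) - 1*2) = -2 + ((l + z) - 2) = -2 + (-2 + l + z) = -4 + l + z)
(-44 + u(-8/10, p(-3, 2)))² = (-44 + (-4 - 8/10 - 2))² = (-44 + (-4 - 8*⅒ - 2))² = (-44 + (-4 - ⅘ - 2))² = (-44 - 34/5)² = (-254/5)² = 64516/25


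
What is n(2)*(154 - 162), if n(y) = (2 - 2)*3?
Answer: 0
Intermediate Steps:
n(y) = 0 (n(y) = 0*3 = 0)
n(2)*(154 - 162) = 0*(154 - 162) = 0*(-8) = 0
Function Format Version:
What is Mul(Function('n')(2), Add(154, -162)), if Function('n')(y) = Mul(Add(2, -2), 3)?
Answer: 0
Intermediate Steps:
Function('n')(y) = 0 (Function('n')(y) = Mul(0, 3) = 0)
Mul(Function('n')(2), Add(154, -162)) = Mul(0, Add(154, -162)) = Mul(0, -8) = 0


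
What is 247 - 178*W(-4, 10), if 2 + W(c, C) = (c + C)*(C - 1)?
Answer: -9009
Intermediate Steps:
W(c, C) = -2 + (-1 + C)*(C + c) (W(c, C) = -2 + (c + C)*(C - 1) = -2 + (C + c)*(-1 + C) = -2 + (-1 + C)*(C + c))
247 - 178*W(-4, 10) = 247 - 178*(-2 + 10² - 1*10 - 1*(-4) + 10*(-4)) = 247 - 178*(-2 + 100 - 10 + 4 - 40) = 247 - 178*52 = 247 - 9256 = -9009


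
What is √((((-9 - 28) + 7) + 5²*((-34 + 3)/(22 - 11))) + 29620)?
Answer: √3571865/11 ≈ 171.81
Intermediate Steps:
√((((-9 - 28) + 7) + 5²*((-34 + 3)/(22 - 11))) + 29620) = √(((-37 + 7) + 25*(-31/11)) + 29620) = √((-30 + 25*(-31*1/11)) + 29620) = √((-30 + 25*(-31/11)) + 29620) = √((-30 - 775/11) + 29620) = √(-1105/11 + 29620) = √(324715/11) = √3571865/11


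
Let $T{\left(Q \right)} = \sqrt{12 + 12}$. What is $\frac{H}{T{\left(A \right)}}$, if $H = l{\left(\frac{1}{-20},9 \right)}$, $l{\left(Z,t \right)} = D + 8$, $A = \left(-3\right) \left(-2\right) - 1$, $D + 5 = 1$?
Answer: $\frac{\sqrt{6}}{3} \approx 0.8165$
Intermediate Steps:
$D = -4$ ($D = -5 + 1 = -4$)
$A = 5$ ($A = 6 - 1 = 5$)
$l{\left(Z,t \right)} = 4$ ($l{\left(Z,t \right)} = -4 + 8 = 4$)
$T{\left(Q \right)} = 2 \sqrt{6}$ ($T{\left(Q \right)} = \sqrt{24} = 2 \sqrt{6}$)
$H = 4$
$\frac{H}{T{\left(A \right)}} = \frac{4}{2 \sqrt{6}} = 4 \frac{\sqrt{6}}{12} = \frac{\sqrt{6}}{3}$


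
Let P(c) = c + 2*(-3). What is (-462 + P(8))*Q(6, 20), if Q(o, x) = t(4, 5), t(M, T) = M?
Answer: -1840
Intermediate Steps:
Q(o, x) = 4
P(c) = -6 + c (P(c) = c - 6 = -6 + c)
(-462 + P(8))*Q(6, 20) = (-462 + (-6 + 8))*4 = (-462 + 2)*4 = -460*4 = -1840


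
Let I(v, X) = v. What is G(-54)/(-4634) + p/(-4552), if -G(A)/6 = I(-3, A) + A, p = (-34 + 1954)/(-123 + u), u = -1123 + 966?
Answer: -95313/1318373 ≈ -0.072296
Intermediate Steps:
u = -157
p = -48/7 (p = (-34 + 1954)/(-123 - 157) = 1920/(-280) = 1920*(-1/280) = -48/7 ≈ -6.8571)
G(A) = 18 - 6*A (G(A) = -6*(-3 + A) = 18 - 6*A)
G(-54)/(-4634) + p/(-4552) = (18 - 6*(-54))/(-4634) - 48/7/(-4552) = (18 + 324)*(-1/4634) - 48/7*(-1/4552) = 342*(-1/4634) + 6/3983 = -171/2317 + 6/3983 = -95313/1318373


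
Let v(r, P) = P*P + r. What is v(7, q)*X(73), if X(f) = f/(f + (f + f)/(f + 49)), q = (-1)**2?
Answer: 244/31 ≈ 7.8710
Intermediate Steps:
q = 1
v(r, P) = r + P**2 (v(r, P) = P**2 + r = r + P**2)
X(f) = f/(f + 2*f/(49 + f)) (X(f) = f/(f + (2*f)/(49 + f)) = f/(f + 2*f/(49 + f)))
v(7, q)*X(73) = (7 + 1**2)*((49 + 73)/(51 + 73)) = (7 + 1)*(122/124) = 8*((1/124)*122) = 8*(61/62) = 244/31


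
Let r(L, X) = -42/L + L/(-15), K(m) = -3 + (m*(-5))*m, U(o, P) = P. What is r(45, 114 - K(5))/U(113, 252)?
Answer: -59/3780 ≈ -0.015608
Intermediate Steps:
K(m) = -3 - 5*m**2 (K(m) = -3 + (-5*m)*m = -3 - 5*m**2)
r(L, X) = -42/L - L/15 (r(L, X) = -42/L + L*(-1/15) = -42/L - L/15)
r(45, 114 - K(5))/U(113, 252) = (-42/45 - 1/15*45)/252 = (-42*1/45 - 3)*(1/252) = (-14/15 - 3)*(1/252) = -59/15*1/252 = -59/3780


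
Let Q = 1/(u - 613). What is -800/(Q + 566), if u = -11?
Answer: -499200/353183 ≈ -1.4134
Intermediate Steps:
Q = -1/624 (Q = 1/(-11 - 613) = 1/(-624) = -1/624 ≈ -0.0016026)
-800/(Q + 566) = -800/(-1/624 + 566) = -800/353183/624 = -800*624/353183 = -499200/353183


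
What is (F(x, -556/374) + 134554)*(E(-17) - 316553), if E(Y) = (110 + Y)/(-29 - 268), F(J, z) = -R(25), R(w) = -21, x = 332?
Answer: -4217416049350/99 ≈ -4.2600e+10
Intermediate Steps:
F(J, z) = 21 (F(J, z) = -1*(-21) = 21)
E(Y) = -10/27 - Y/297 (E(Y) = (110 + Y)/(-297) = (110 + Y)*(-1/297) = -10/27 - Y/297)
(F(x, -556/374) + 134554)*(E(-17) - 316553) = (21 + 134554)*((-10/27 - 1/297*(-17)) - 316553) = 134575*((-10/27 + 17/297) - 316553) = 134575*(-31/99 - 316553) = 134575*(-31338778/99) = -4217416049350/99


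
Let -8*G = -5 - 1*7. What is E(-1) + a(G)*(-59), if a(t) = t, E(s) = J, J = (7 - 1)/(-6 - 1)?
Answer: -1251/14 ≈ -89.357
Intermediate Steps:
J = -6/7 (J = 6/(-7) = 6*(-⅐) = -6/7 ≈ -0.85714)
E(s) = -6/7
G = 3/2 (G = -(-5 - 1*7)/8 = -(-5 - 7)/8 = -⅛*(-12) = 3/2 ≈ 1.5000)
E(-1) + a(G)*(-59) = -6/7 + (3/2)*(-59) = -6/7 - 177/2 = -1251/14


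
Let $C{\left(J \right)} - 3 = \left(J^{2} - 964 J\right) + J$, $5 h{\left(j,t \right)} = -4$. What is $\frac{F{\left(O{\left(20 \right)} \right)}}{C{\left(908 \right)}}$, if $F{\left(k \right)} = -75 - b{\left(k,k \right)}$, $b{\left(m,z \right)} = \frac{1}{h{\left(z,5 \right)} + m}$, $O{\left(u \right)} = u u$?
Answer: $\frac{149705}{99674252} \approx 0.0015019$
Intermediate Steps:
$h{\left(j,t \right)} = - \frac{4}{5}$ ($h{\left(j,t \right)} = \frac{1}{5} \left(-4\right) = - \frac{4}{5}$)
$C{\left(J \right)} = 3 + J^{2} - 963 J$ ($C{\left(J \right)} = 3 + \left(\left(J^{2} - 964 J\right) + J\right) = 3 + \left(J^{2} - 963 J\right) = 3 + J^{2} - 963 J$)
$O{\left(u \right)} = u^{2}$
$b{\left(m,z \right)} = \frac{1}{- \frac{4}{5} + m}$
$F{\left(k \right)} = -75 - \frac{5}{-4 + 5 k}$
$\frac{F{\left(O{\left(20 \right)} \right)}}{C{\left(908 \right)}} = \frac{5 \frac{1}{-4 + 5 \cdot 20^{2}} \left(59 - 75 \cdot 20^{2}\right)}{3 + 908^{2} - 874404} = \frac{5 \frac{1}{-4 + 5 \cdot 400} \left(59 - 30000\right)}{3 + 824464 - 874404} = \frac{5 \frac{1}{-4 + 2000} \left(59 - 30000\right)}{-49937} = 5 \cdot \frac{1}{1996} \left(-29941\right) \left(- \frac{1}{49937}\right) = \left(- \frac{149705}{1996}\right) \left(- \frac{1}{49937}\right) = \frac{149705}{99674252}$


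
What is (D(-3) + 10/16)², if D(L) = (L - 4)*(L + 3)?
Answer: 25/64 ≈ 0.39063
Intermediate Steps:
D(L) = (-4 + L)*(3 + L)
(D(-3) + 10/16)² = ((-12 + (-3)² - 1*(-3)) + 10/16)² = ((-12 + 9 + 3) + 10*(1/16))² = (0 + 5/8)² = (5/8)² = 25/64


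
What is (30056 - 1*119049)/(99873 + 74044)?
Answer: -88993/173917 ≈ -0.51170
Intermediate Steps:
(30056 - 1*119049)/(99873 + 74044) = (30056 - 119049)/173917 = -88993*1/173917 = -88993/173917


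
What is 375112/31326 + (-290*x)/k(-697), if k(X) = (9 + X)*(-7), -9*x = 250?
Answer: 772082897/56574756 ≈ 13.647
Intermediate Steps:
x = -250/9 (x = -⅑*250 = -250/9 ≈ -27.778)
k(X) = -63 - 7*X
375112/31326 + (-290*x)/k(-697) = 375112/31326 + (-290*(-250/9))/(-63 - 7*(-697)) = 375112*(1/31326) + 72500/(9*(-63 + 4879)) = 187556/15663 + (72500/9)/4816 = 187556/15663 + (72500/9)*(1/4816) = 187556/15663 + 18125/10836 = 772082897/56574756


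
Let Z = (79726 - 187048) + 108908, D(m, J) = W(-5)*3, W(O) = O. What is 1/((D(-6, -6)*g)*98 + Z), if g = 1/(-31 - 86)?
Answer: 39/62344 ≈ 0.00062556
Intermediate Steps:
g = -1/117 (g = 1/(-117) = -1/117 ≈ -0.0085470)
D(m, J) = -15 (D(m, J) = -5*3 = -15)
Z = 1586 (Z = -107322 + 108908 = 1586)
1/((D(-6, -6)*g)*98 + Z) = 1/(-15*(-1/117)*98 + 1586) = 1/((5/39)*98 + 1586) = 1/(490/39 + 1586) = 1/(62344/39) = 39/62344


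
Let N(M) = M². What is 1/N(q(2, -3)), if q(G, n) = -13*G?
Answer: 1/676 ≈ 0.0014793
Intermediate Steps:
1/N(q(2, -3)) = 1/((-13*2)²) = 1/((-26)²) = 1/676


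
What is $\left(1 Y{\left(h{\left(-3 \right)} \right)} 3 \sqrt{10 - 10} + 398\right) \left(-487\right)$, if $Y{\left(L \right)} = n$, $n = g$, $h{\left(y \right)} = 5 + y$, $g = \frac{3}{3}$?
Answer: $-193826$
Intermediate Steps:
$g = 1$ ($g = 3 \cdot \frac{1}{3} = 1$)
$n = 1$
$Y{\left(L \right)} = 1$
$\left(1 Y{\left(h{\left(-3 \right)} \right)} 3 \sqrt{10 - 10} + 398\right) \left(-487\right) = \left(1 \cdot 1 \cdot 3 \sqrt{10 - 10} + 398\right) \left(-487\right) = \left(1 \cdot 3 \sqrt{0} + 398\right) \left(-487\right) = \left(3 \cdot 0 + 398\right) \left(-487\right) = \left(0 + 398\right) \left(-487\right) = 398 \left(-487\right) = -193826$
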